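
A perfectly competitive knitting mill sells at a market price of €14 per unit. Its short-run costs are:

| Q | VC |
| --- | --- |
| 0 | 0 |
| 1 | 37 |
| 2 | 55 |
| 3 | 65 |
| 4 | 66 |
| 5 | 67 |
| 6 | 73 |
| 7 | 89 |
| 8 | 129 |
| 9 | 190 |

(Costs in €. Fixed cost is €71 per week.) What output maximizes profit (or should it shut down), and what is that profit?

Profit at each row (π = 14Q − TC): Q=0: -71; Q=1: -94; Q=2: -98; Q=3: -94; Q=4: -81; Q=5: -68; Q=6: -60; Q=7: -62; Q=8: -88; Q=9: -135.
Profit is maximized at Q = 6. AVC there is 73/6 = €12.17 ≤ P, so producing beats shutting down (which would give -€71).

Q = 6; profit = -€60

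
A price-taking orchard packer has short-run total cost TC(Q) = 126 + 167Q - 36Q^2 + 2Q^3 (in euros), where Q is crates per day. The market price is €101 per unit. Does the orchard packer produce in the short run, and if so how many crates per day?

Strip out fixed cost: VC = 167Q - 36Q^2 + 2Q^3. Then AVC = 167 - 36Q + 2Q^2 and MC = 167 - 72Q + 6Q^2.
The AVC parabola has its vertex at Q = 36/4 = 9, where AVC = 167 - 36·9 + 2·9^2 = €5.
P = €101 exceeds min AVC = €5, so the firm stays open.
P = MC gives 66 - 72Q + 6Q^2 = 0, with roots 1 and 11. Take the larger (rising MC): Q* = 11.
Check: AVC at Q = 11 is €13 ≤ P, so revenue covers variable cost.
Profit = P·Q − TC = 101·11 − 269 = €842.

Produce at Q = 11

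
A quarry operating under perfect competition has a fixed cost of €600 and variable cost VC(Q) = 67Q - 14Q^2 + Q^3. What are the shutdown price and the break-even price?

AVC = 67 - 14Q + Q^2; minimized at Q = 7, giving min AVC = €18. That is the shutdown price.
ATC = 600/Q + 67 - 14Q + Q^2. Setting dATC/dQ = −600/Q^2 − 14 + 2Q = 0 gives Q = 10 (since 2·10^3 − 14·10^2 = 600).
min ATC = 600/10 + 67 − 14·10 + 10^2 = €87. That is the break-even price.
Between these two prices the firm operates at a loss; above €87 it earns a profit.

Shutdown price = €18; break-even price = €87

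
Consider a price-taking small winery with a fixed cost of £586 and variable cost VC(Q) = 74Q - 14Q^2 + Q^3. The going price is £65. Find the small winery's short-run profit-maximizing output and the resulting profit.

AVC = 74 - 14Q + Q^2; min AVC = £25 at Q = 7. Since P = £65 ≥ min AVC, the firm produces.
With MC = 74 - 28Q + 3Q^2, P = MC on the upward-sloping part at Q* = 9.
TR = 65·9 = 585. TC = 586 + 261 = 847. Profit = 585 − 847 = -£262.
That loss of £262 beats the £586 the firm would lose by shutting down; producing recovers £324 of fixed cost.

Profit = -£262 at Q = 9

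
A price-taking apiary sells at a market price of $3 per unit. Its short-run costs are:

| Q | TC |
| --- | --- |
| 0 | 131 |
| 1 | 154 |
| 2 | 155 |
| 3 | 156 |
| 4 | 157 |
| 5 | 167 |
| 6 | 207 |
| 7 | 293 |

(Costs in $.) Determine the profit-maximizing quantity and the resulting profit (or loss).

Compute π = P·Q − TC at each output: Q=0: -131; Q=1: -151; Q=2: -149; Q=3: -147; Q=4: -145; Q=5: -152; Q=6: -189; Q=7: -272.
Profit is highest at Q = 0. Equivalently, the lowest AVC in the table is 26/4 ≈ $6.50 at Q = 4, and P = $3 falls below it — price never covers variable cost, so the firm shuts down and loses only its fixed cost.

Q = 0 (shut down); profit = -$131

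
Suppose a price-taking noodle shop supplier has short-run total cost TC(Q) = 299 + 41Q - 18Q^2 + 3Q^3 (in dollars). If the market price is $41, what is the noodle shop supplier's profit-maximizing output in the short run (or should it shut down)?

Produce at Q = 4

From TC, MC = TC'(Q) = 41 - 36Q + 9Q^2 and AVC = VC/Q = 41 - 18Q + 3Q^2.
The AVC parabola has its vertex at Q = 18/6 = 3, where AVC = 41 - 18·3 + 3·3^2 = $14.
Since P = $41 ≥ min AVC = $14, price covers variable cost and the firm should produce.
Set P = MC: 41 = 41 - 36Q + 9Q^2 → -36Q + 9Q^2 = 0. The roots are Q = 0 and Q = 4; the profit-maximizing output is on the rising part of MC, so Q* = 4.
Check: AVC at Q = 4 is $17 ≤ P, so revenue covers variable cost.
Profit = P·Q − TC = 41·4 − 367 = -$203, a loss, but smaller than the $299 fixed cost the firm would lose by shutting down.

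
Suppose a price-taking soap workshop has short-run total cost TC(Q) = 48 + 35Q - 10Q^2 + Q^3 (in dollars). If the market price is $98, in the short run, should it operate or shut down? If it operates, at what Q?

Strip out fixed cost: VC = 35Q - 10Q^2 + Q^3. Then AVC = 35 - 10Q + Q^2 and MC = 35 - 20Q + 3Q^2.
AVC is minimized where dAVC/dQ = -10 + 2Q = 0, at Q = 5; min AVC = 35 - 10·5 + 5^2 = $10.
P = $98 exceeds min AVC = $10, so the firm stays open.
P = MC gives -63 - 20Q + 3Q^2 = 0, with roots -7/3 and 9. Take the larger (rising MC): Q* = 9.
Check: AVC at Q = 9 is $26 ≤ P, so revenue covers variable cost.
Profit = P·Q − TC = 98·9 − 282 = $600.

Produce at Q = 9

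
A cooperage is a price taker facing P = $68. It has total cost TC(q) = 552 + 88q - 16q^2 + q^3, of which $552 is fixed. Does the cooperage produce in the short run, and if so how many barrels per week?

Strip out fixed cost: VC = 88q - 16q^2 + q^3. Then AVC = 88 - 16q + q^2 and MC = 88 - 32q + 3q^2.
AVC is minimized where dAVC/dq = -16 + 2q = 0, at q = 8; min AVC = 88 - 16·8 + 8^2 = $24.
P = $68 exceeds min AVC = $24, so the firm stays open.
P = MC gives 20 - 32q + 3q^2 = 0, with roots 2/3 and 10. Take the larger (rising MC): q* = 10.
Check: AVC at q = 10 is $28 ≤ P, so revenue covers variable cost.
Profit = P·q − TC = 68·10 − 832 = -$152, a loss, but smaller than the $552 fixed cost the firm would lose by shutting down.

Produce at q = 10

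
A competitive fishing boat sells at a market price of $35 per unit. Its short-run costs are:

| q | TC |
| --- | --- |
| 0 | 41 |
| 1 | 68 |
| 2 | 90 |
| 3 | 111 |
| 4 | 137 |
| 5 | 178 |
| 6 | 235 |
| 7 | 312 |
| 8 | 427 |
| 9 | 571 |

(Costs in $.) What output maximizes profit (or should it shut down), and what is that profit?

q = 4; profit = $3

Tabulate TR − TC: q=0: -41; q=1: -33; q=2: -20; q=3: -6; q=4: 3; q=5: -3; q=6: -25; q=7: -67; q=8: -147; q=9: -256.
Profit is maximized at q = 4. AVC there is 96/4 = $24 ≤ P, so producing beats shutting down (which would give -$41).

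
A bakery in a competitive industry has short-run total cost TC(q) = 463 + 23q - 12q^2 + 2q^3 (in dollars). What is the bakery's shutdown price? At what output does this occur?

Short-run supply begins at min AVC. From VC = 23q - 12q^2 + 2q^3, AVC = 23 - 12q + 2q^2.
dAVC/dq = -12 + 4q = 0 gives q = 3. min AVC = 23 - 12·3 + 2·3^2 = 5.
For P < $5 the firm produces nothing.

$5 per unit, at q = 3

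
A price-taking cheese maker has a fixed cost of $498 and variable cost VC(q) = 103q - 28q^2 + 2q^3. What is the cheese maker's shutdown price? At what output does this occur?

$5 per unit, at q = 7

The firm shuts down when price falls below the minimum of average variable cost. AVC = VC/q = 103 - 28q + 2q^2.
At the minimum of AVC, MC = AVC. MC = 103 - 56q + 6q^2; setting MC = AVC gives 4q^2 - 28q = 0, so q = 7. min AVC = 5.
So the shutdown price is $5.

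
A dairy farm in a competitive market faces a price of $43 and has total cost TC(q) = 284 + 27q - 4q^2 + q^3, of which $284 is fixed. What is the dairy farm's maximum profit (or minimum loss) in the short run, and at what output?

Profit = -$220 at q = 4

AVC = 27 - 4q + q^2; min AVC = $23 at q = 2. Since P = $43 ≥ min AVC, the firm produces.
With MC = 27 - 8q + 3q^2, P = MC on the upward-sloping part at q* = 4.
TR = 43·4 = 172. TC = 284 + 108 = 392. Profit = 172 − 392 = -$220.
By producing, the firm covers all variable cost plus $64 of fixed cost; shutting down would lose the full $284.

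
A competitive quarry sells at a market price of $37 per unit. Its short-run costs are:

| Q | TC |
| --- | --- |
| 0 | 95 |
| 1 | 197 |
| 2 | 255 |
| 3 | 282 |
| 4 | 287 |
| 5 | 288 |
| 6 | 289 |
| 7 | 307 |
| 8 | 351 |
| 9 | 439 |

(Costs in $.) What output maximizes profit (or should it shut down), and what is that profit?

Q = 7; profit = -$48

Tabulate TR − TC: Q=0: -95; Q=1: -160; Q=2: -181; Q=3: -171; Q=4: -139; Q=5: -103; Q=6: -67; Q=7: -48; Q=8: -55; Q=9: -106.
Profit is maximized at Q = 7. AVC there is 212/7 = $30.29 ≤ P, so producing beats shutting down (which would give -$95).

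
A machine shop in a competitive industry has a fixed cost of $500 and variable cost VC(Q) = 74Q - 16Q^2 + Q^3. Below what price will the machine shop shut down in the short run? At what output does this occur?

Short-run supply begins at min AVC. From VC = 74Q - 16Q^2 + Q^3, AVC = 74 - 16Q + Q^2.
dAVC/dQ = -16 + 2Q = 0 gives Q = 8. min AVC = 74 - 16·8 + 8^2 = 10.
So the shutdown price is $10.

$10 per unit, at Q = 8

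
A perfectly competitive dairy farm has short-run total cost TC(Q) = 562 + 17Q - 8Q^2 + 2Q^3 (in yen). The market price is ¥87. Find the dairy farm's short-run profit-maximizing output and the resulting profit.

Profit = -¥262 at Q = 5

AVC = 17 - 8Q + 2Q^2 has its minimum ¥9 at Q = 2; price ¥87 clears that bar, so the firm operates.
With MC = 17 - 16Q + 6Q^2, P = MC on the upward-sloping part at Q* = 5.
TR = 87·5 = 435. TC = 562 + 135 = 697. Profit = 435 − 697 = -¥262.
That loss of ¥262 beats the ¥562 the firm would lose by shutting down; producing recovers ¥300 of fixed cost.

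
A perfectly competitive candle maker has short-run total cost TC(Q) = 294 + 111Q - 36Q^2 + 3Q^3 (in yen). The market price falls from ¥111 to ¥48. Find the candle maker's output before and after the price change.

MC = 111 - 72Q + 9Q^2; the shutdown threshold is min AVC = ¥3 (at Q = 6).
At P = ¥111 ≥ min AVC, set P = MC on the rising branch: Q = 8.
At P = ¥48 ≥ min AVC, set P = MC: Q = 7. The firm stays open but cuts output.

Output falls from 8 to 7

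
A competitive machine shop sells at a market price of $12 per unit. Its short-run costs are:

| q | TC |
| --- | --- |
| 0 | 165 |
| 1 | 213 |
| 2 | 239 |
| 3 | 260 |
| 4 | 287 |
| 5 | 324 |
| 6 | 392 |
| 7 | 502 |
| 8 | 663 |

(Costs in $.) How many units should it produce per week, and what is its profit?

q = 0 (shut down); profit = -$165

Tabulate TR − TC: q=0: -165; q=1: -201; q=2: -215; q=3: -224; q=4: -239; q=5: -264; q=6: -320; q=7: -418; q=8: -567.
Profit is highest at q = 0. Equivalently, the lowest AVC in the table is 122/4 ≈ $30.50 at q = 4, and P = $12 falls below it — price never covers variable cost, so the firm shuts down and loses only its fixed cost.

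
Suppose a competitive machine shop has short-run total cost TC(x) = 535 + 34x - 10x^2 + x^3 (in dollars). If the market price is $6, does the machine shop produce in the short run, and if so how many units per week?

Strip out fixed cost: VC = 34x - 10x^2 + x^3. Then AVC = 34 - 10x + x^2 and MC = 34 - 20x + 3x^2.
AVC is minimized where dAVC/dx = -10 + 2x = 0, at x = 5; min AVC = 34 - 10·5 + 5^2 = $9.
P = $6 lies below min AVC = $9; no output level covers variable cost.
The firm minimizes its loss by shutting down and losing only its fixed cost of $535.

Shut down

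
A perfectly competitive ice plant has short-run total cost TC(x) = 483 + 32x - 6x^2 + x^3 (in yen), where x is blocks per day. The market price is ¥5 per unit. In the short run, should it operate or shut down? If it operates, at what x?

Strip out fixed cost: VC = 32x - 6x^2 + x^3. Then AVC = 32 - 6x + x^2 and MC = 32 - 12x + 3x^2.
AVC hits its minimum where MC = AVC, at x = 3, giving min AVC = 32 - 6·3 + 3^2 = ¥23.
P = ¥5 lies below min AVC = ¥23; no output level covers variable cost.
Shutting down limits the loss to fixed cost, ¥483.

Shut down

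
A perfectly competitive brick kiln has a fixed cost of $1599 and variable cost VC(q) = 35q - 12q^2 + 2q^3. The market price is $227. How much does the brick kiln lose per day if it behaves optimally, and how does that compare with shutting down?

Profit = -$319 at q = 8

AVC = 35 - 12q + 2q^2 has its minimum $17 at q = 3; price $227 clears that bar, so the firm operates.
With MC = 35 - 24q + 6q^2, P = MC on the upward-sloping part at q* = 8.
TR = 227·8 = 1816. TC = 1599 + 536 = 2135. Profit = 1816 − 2135 = -$319.
Shutting down would mean losing the fixed cost of $1599, so operating at a loss of $319 is better by $1280.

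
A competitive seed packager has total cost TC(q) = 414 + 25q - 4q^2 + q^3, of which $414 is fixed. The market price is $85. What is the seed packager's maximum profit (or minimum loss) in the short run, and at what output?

AVC = 25 - 4q + q^2 has its minimum $21 at q = 2; price $85 clears that bar, so the firm operates.
With MC = 25 - 8q + 3q^2, P = MC on the upward-sloping part at q* = 6.
TR = 85·6 = 510. TC = 414 + 222 = 636. Profit = 510 − 636 = -$126.
By producing, the firm covers all variable cost plus $288 of fixed cost; shutting down would lose the full $414.

Profit = -$126 at q = 6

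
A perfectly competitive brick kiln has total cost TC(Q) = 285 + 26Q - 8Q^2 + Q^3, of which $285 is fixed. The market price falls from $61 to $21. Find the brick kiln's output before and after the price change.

MC = 26 - 16Q + 3Q^2; the shutdown threshold is min AVC = $10 (at Q = 4).
With P = $61 above the shutdown price, P = MC gives Q = 7.
At P = $21 ≥ min AVC, set P = MC: Q = 5. The firm stays open but cuts output.

Output falls from 7 to 5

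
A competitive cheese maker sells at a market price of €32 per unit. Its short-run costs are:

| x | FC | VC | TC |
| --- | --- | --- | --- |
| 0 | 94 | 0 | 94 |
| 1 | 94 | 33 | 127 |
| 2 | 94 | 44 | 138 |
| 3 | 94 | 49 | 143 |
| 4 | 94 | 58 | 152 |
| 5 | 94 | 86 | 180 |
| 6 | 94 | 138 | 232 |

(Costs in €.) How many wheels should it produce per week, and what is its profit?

Tabulate TR − TC: x=0: -94; x=1: -95; x=2: -74; x=3: -47; x=4: -24; x=5: -20; x=6: -40.
Profit is maximized at x = 5. AVC there is 86/5 = €17.20 ≤ P, so producing beats shutting down (which would give -€94).

x = 5; profit = -€20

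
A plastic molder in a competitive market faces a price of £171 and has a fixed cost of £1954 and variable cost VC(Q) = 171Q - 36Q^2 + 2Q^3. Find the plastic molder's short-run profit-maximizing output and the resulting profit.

AVC = 171 - 36Q + 2Q^2 has its minimum £9 at Q = 9; price £171 clears that bar, so the firm operates.
MC = 171 - 72Q + 6Q^2. Setting P = MC and taking the root on the rising branch gives Q* = 12.
TR = 171·12 = 2052. TC = 1954 + 324 = 2278. Profit = 2052 − 2278 = -£226.
That loss of £226 beats the £1954 the firm would lose by shutting down; producing recovers £1728 of fixed cost.

Profit = -£226 at Q = 12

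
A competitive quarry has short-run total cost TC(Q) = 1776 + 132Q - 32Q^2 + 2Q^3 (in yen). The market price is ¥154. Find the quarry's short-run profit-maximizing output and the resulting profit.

Profit = -¥324 at Q = 11

AVC = 132 - 32Q + 2Q^2; min AVC = ¥4 at Q = 8. Since P = ¥154 ≥ min AVC, the firm produces.
MC = 132 - 64Q + 6Q^2. Setting P = MC and taking the root on the rising branch gives Q* = 11.
TR = 154·11 = 1694. TC = 1776 + 242 = 2018. Profit = 1694 − 2018 = -¥324.
That loss of ¥324 beats the ¥1776 the firm would lose by shutting down; producing recovers ¥1452 of fixed cost.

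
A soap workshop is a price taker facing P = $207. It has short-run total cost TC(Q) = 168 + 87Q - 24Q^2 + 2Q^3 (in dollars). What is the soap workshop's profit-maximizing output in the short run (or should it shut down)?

From TC, MC = TC'(Q) = 87 - 48Q + 6Q^2 and AVC = VC/Q = 87 - 24Q + 2Q^2.
AVC is minimized where dAVC/dQ = -24 + 4Q = 0, at Q = 6; min AVC = 87 - 24·6 + 2·6^2 = $15.
Because $207 ≥ $15, revenue can cover variable cost; the firm operates.
P = MC gives -120 - 48Q + 6Q^2 = 0, with roots -2 and 10. Take the larger (rising MC): Q* = 10.
Check: AVC at Q = 10 is $47 ≤ P, so revenue covers variable cost.
Profit = P·Q − TC = 207·10 − 638 = $1432.

Produce at Q = 10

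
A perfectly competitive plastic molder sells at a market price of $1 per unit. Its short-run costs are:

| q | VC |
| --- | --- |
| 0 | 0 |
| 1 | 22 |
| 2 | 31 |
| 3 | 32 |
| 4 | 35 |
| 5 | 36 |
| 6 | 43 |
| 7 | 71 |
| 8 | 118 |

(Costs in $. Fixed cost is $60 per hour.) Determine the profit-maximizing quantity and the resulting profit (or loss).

Compute π = P·q − TC at each output: q=0: -60; q=1: -81; q=2: -89; q=3: -89; q=4: -91; q=5: -91; q=6: -97; q=7: -124; q=8: -170.
Profit is highest at q = 0. Equivalently, the lowest AVC in the table is 43/6 ≈ $7.17 at q = 6, and P = $1 falls below it — price never covers variable cost, so the firm shuts down and loses only its fixed cost.

q = 0 (shut down); profit = -$60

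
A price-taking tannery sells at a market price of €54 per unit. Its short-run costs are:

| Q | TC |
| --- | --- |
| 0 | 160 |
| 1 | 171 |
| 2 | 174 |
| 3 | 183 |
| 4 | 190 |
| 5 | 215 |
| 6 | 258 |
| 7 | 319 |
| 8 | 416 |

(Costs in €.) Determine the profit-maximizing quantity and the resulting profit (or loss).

Q = 6; profit = €66

Profit at each row (π = 54Q − TC): Q=0: -160; Q=1: -117; Q=2: -66; Q=3: -21; Q=4: 26; Q=5: 55; Q=6: 66; Q=7: 59; Q=8: 16.
Profit is maximized at Q = 6. AVC there is 98/6 = €16.33 ≤ P, so producing beats shutting down (which would give -€160).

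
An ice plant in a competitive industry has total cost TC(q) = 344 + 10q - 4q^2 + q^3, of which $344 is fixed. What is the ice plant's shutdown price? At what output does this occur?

The firm shuts down when price falls below the minimum of average variable cost. AVC = VC/q = 10 - 4q + q^2.
dAVC/dq = -4 + 2q = 0 gives q = 2. min AVC = 10 - 4·2 + 2^2 = 6.
For P < $6 the firm produces nothing.

$6 per unit, at q = 2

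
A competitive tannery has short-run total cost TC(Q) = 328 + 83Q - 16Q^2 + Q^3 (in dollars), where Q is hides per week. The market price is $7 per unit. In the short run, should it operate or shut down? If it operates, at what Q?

From TC, MC = TC'(Q) = 83 - 32Q + 3Q^2 and AVC = VC/Q = 83 - 16Q + Q^2.
AVC is minimized where dAVC/dQ = -16 + 2Q = 0, at Q = 8; min AVC = 83 - 16·8 + 8^2 = $19.
With P < min AVC ($7 < $19), every unit sold adds to the loss.
The firm minimizes its loss by shutting down and losing only its fixed cost of $328.

Shut down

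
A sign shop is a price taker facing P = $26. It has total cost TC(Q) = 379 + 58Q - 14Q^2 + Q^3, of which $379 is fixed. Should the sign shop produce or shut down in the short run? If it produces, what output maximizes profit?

Produce at Q = 8

Variable cost is VC = 58Q - 14Q^2 + Q^3, so AVC = VC/Q = 58 - 14Q + Q^2 and MC = dTC/dQ = 58 - 28Q + 3Q^2.
AVC is minimized where dAVC/dQ = -14 + 2Q = 0, at Q = 7; min AVC = 58 - 14·7 + 7^2 = $9.
P = $26 exceeds min AVC = $9, so the firm stays open.
P = MC gives 32 - 28Q + 3Q^2 = 0, with roots 4/3 and 8. Take the larger (rising MC): Q* = 8.
Check: AVC at Q = 8 is $10 ≤ P, so revenue covers variable cost.
Profit = P·Q − TC = 26·8 − 459 = -$251, a loss, but smaller than the $379 fixed cost the firm would lose by shutting down.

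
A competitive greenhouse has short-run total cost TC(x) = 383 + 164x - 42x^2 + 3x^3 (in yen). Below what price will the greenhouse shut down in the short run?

Short-run supply begins at min AVC. From VC = 164x - 42x^2 + 3x^3, AVC = 164 - 42x + 3x^2.
dAVC/dx = -42 + 6x = 0 gives x = 7. min AVC = 164 - 42·7 + 3·7^2 = 17.
The firm shuts down for any P below ¥17.

¥17 per unit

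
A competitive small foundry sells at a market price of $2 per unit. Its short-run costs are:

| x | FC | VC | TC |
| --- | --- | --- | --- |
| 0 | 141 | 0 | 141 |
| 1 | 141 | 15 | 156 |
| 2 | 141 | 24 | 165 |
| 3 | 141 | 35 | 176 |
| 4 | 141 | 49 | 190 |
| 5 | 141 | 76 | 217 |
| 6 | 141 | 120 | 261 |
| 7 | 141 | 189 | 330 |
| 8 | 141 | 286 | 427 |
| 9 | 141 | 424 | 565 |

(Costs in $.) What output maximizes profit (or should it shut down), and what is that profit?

x = 0 (shut down); profit = -$141

Tabulate TR − TC: x=0: -141; x=1: -154; x=2: -161; x=3: -170; x=4: -182; x=5: -207; x=6: -249; x=7: -316; x=8: -411; x=9: -547.
Profit is highest at x = 0. Equivalently, the lowest AVC in the table is 35/3 ≈ $11.67 at x = 3, and P = $2 falls below it — price never covers variable cost, so the firm shuts down and loses only its fixed cost.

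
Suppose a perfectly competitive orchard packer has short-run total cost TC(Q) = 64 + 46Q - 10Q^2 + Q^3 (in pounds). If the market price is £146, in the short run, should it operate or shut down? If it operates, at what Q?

From TC, MC = TC'(Q) = 46 - 20Q + 3Q^2 and AVC = VC/Q = 46 - 10Q + Q^2.
AVC is minimized where dAVC/dQ = -10 + 2Q = 0, at Q = 5; min AVC = 46 - 10·5 + 5^2 = £21.
Because £146 ≥ £21, revenue can cover variable cost; the firm operates.
Set P = MC: 146 = 46 - 20Q + 3Q^2 → -100 - 20Q + 3Q^2 = 0. The roots are Q = -10/3 and Q = 10; the profit-maximizing output is on the rising part of MC, so Q* = 10.
Check: AVC at Q = 10 is £46 ≤ P, so revenue covers variable cost.
Profit = P·Q − TC = 146·10 − 524 = £936.

Produce at Q = 10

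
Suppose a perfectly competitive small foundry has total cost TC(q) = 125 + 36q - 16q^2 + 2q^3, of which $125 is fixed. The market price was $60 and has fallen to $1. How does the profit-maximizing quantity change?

Output falls from 6 to 0 (the firm shuts down)

MC = 36 - 32q + 6q^2; the shutdown threshold is min AVC = $4 (at q = 4).
With P = $60 above the shutdown price, P = MC gives q = 6.
At P = $1 < min AVC = $4, price no longer covers variable cost at any output, so the firm shuts down: q = 0.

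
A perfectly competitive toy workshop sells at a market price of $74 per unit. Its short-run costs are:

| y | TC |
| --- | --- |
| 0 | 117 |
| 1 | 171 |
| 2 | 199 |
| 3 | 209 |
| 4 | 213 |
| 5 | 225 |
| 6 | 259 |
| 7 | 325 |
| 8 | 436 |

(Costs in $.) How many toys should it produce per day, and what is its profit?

y = 7; profit = $193

Tabulate TR − TC: y=0: -117; y=1: -97; y=2: -51; y=3: 13; y=4: 83; y=5: 145; y=6: 185; y=7: 193; y=8: 156.
Profit is maximized at y = 7. AVC there is 208/7 = $29.71 ≤ P, so producing beats shutting down (which would give -$117).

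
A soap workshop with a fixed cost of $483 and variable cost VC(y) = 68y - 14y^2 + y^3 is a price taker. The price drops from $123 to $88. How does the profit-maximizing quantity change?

Output falls from 11 to 10

AVC = 68 - 14y + y^2, minimized at y = 7 where min AVC = $19. MC = 68 - 28y + 3y^2.
At P = $123 ≥ min AVC, set P = MC on the rising branch: y = 11.
At P = $88 ≥ min AVC, set P = MC: y = 10. The firm stays open but cuts output.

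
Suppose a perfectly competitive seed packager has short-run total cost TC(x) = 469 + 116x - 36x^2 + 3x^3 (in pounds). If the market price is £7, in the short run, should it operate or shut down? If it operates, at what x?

Variable cost is VC = 116x - 36x^2 + 3x^3, so AVC = VC/x = 116 - 36x + 3x^2 and MC = dTC/dx = 116 - 72x + 9x^2.
AVC hits its minimum where MC = AVC, at x = 6, giving min AVC = 116 - 36·6 + 3·6^2 = £8.
P = £7 lies below min AVC = £8; no output level covers variable cost.
Best response: produce nothing and absorb the £469 fixed cost.

Shut down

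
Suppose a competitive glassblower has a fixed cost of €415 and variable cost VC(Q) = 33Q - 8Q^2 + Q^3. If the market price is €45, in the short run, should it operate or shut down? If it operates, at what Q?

Variable cost is VC = 33Q - 8Q^2 + Q^3, so AVC = VC/Q = 33 - 8Q + Q^2 and MC = dTC/dQ = 33 - 16Q + 3Q^2.
AVC is minimized where dAVC/dQ = -8 + 2Q = 0, at Q = 4; min AVC = 33 - 8·4 + 4^2 = €17.
Because €45 ≥ €17, revenue can cover variable cost; the firm operates.
P = MC gives -12 - 16Q + 3Q^2 = 0, with roots -2/3 and 6. Take the larger (rising MC): Q* = 6.
Check: AVC at Q = 6 is €21 ≤ P, so revenue covers variable cost.
Profit = P·Q − TC = 45·6 − 541 = -€271, a loss, but smaller than the €415 fixed cost the firm would lose by shutting down.

Produce at Q = 6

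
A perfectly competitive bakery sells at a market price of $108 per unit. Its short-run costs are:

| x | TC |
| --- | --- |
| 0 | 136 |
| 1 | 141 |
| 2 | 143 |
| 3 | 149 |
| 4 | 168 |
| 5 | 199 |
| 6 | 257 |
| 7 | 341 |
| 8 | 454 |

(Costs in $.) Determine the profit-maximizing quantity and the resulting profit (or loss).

Compute π = P·x − TC at each output: x=0: -136; x=1: -33; x=2: 73; x=3: 175; x=4: 264; x=5: 341; x=6: 391; x=7: 415; x=8: 410.
Profit is maximized at x = 7. AVC there is 205/7 = $29.29 ≤ P, so producing beats shutting down (which would give -$136).

x = 7; profit = $415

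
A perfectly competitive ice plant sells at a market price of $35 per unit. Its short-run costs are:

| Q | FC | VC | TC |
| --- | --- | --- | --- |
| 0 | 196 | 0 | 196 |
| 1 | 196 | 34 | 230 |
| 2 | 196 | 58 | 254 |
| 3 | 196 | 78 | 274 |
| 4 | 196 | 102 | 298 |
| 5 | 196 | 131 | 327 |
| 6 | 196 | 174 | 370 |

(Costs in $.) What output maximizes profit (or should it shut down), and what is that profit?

Profit at each row (π = 35Q − TC): Q=0: -196; Q=1: -195; Q=2: -184; Q=3: -169; Q=4: -158; Q=5: -152; Q=6: -160.
Profit is maximized at Q = 5. AVC there is 131/5 = $26.20 ≤ P, so producing beats shutting down (which would give -$196).

Q = 5; profit = -$152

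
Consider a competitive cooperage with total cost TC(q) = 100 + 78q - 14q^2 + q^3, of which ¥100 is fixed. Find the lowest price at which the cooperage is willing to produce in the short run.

The firm shuts down when price falls below the minimum of average variable cost. AVC = VC/q = 78 - 14q + q^2.
dAVC/dq = -14 + 2q = 0 gives q = 7. min AVC = 78 - 14·7 + 7^2 = 29.
For P < ¥29 the firm produces nothing.

¥29 per unit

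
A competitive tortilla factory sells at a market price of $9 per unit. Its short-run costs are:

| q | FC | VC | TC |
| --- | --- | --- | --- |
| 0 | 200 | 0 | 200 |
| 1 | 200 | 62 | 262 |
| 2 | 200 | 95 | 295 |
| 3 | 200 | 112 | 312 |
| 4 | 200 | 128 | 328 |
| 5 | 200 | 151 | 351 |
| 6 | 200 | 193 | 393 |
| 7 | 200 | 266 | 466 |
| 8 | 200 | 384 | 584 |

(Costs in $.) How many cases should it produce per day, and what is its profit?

q = 0 (shut down); profit = -$200

Tabulate TR − TC: q=0: -200; q=1: -253; q=2: -277; q=3: -285; q=4: -292; q=5: -306; q=6: -339; q=7: -403; q=8: -512.
Profit is highest at q = 0. Equivalently, the lowest AVC in the table is 151/5 ≈ $30.20 at q = 5, and P = $9 falls below it — price never covers variable cost, so the firm shuts down and loses only its fixed cost.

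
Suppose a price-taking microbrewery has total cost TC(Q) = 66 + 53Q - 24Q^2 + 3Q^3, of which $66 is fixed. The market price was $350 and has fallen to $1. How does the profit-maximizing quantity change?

Output falls from 9 to 0 (the firm shuts down)

MC = 53 - 48Q + 9Q^2; the shutdown threshold is min AVC = $5 (at Q = 4).
At P = $350 ≥ min AVC, set P = MC on the rising branch: Q = 9.
At P = $1 < min AVC = $5, price no longer covers variable cost at any output, so the firm shuts down: Q = 0.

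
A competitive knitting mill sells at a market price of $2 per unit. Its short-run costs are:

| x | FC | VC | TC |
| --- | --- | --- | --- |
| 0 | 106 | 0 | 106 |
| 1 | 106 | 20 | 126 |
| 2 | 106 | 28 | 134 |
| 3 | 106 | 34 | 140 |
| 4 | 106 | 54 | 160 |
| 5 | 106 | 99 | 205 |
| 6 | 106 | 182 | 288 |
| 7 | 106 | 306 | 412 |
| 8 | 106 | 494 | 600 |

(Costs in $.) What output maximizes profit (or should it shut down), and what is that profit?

Tabulate TR − TC: x=0: -106; x=1: -124; x=2: -130; x=3: -134; x=4: -152; x=5: -195; x=6: -276; x=7: -398; x=8: -584.
Profit is highest at x = 0. Equivalently, the lowest AVC in the table is 34/3 ≈ $11.33 at x = 3, and P = $2 falls below it — price never covers variable cost, so the firm shuts down and loses only its fixed cost.

x = 0 (shut down); profit = -$106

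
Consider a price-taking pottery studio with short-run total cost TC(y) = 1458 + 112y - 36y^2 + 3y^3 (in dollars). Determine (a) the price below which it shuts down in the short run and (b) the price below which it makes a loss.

Shutdown price = min AVC. AVC = 112 - 36y + 3y^2, with vertex at y = 6 and minimum $4.
ATC = 1458/y + 112 - 36y + 3y^2. Setting dATC/dy = −1458/y^2 − 36 + 6y = 0 gives y = 9 (since 6·9^3 − 36·9^2 = 1458).
min ATC = 1458/9 + 112 − 36·9 + 3·9^2 = $193. That is the break-even price.
For $4 ≤ P < $193 the firm produces at a loss; below $4 it shuts down.

Shutdown price = $4; break-even price = $193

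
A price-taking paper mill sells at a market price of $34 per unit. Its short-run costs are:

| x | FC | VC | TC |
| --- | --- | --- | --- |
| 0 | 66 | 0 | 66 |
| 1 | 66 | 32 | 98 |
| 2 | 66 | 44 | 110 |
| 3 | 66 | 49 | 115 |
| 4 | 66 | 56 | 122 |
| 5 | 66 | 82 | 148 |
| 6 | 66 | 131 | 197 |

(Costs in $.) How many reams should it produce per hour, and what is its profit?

x = 5; profit = $22

Compute π = P·x − TC at each output: x=0: -66; x=1: -64; x=2: -42; x=3: -13; x=4: 14; x=5: 22; x=6: 7.
Profit is maximized at x = 5. AVC there is 82/5 = $16.40 ≤ P, so producing beats shutting down (which would give -$66).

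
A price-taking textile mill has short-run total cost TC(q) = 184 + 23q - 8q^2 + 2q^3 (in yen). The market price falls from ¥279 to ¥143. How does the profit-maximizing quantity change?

AVC = 23 - 8q + 2q^2, minimized at q = 2 where min AVC = ¥15. MC = 23 - 16q + 6q^2.
With P = ¥279 above the shutdown price, P = MC gives q = 8.
At P = ¥143 ≥ min AVC, set P = MC: q = 6. The firm stays open but cuts output.

Output falls from 8 to 6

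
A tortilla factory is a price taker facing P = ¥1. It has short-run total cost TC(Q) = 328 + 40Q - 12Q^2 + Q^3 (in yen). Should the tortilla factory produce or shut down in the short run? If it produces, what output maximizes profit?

Shut down

Variable cost is VC = 40Q - 12Q^2 + Q^3, so AVC = VC/Q = 40 - 12Q + Q^2 and MC = dTC/dQ = 40 - 24Q + 3Q^2.
The AVC parabola has its vertex at Q = 12/2 = 6, where AVC = 40 - 12·6 + 6^2 = ¥4.
With P < min AVC (¥1 < ¥4), every unit sold adds to the loss.
The firm minimizes its loss by shutting down and losing only its fixed cost of ¥328.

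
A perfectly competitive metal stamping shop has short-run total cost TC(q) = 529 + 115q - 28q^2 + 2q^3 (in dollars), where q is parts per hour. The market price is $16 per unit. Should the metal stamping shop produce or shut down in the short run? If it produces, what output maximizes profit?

Shut down

From TC, MC = TC'(q) = 115 - 56q + 6q^2 and AVC = VC/q = 115 - 28q + 2q^2.
AVC is minimized where dAVC/dq = -28 + 4q = 0, at q = 7; min AVC = 115 - 28·7 + 2·7^2 = $17.
With P < min AVC ($16 < $17), every unit sold adds to the loss.
Best response: produce nothing and absorb the $529 fixed cost.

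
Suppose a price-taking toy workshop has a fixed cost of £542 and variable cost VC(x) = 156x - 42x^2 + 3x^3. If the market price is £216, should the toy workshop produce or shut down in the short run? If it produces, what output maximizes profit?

Strip out fixed cost: VC = 156x - 42x^2 + 3x^3. Then AVC = 156 - 42x + 3x^2 and MC = 156 - 84x + 9x^2.
The AVC parabola has its vertex at x = 42/6 = 7, where AVC = 156 - 42·7 + 3·7^2 = £9.
P = £216 exceeds min AVC = £9, so the firm stays open.
Set P = MC: 216 = 156 - 84x + 9x^2 → -60 - 84x + 9x^2 = 0. The roots are x = -2/3 and x = 10; the profit-maximizing output is on the rising part of MC, so x* = 10.
Check: AVC at x = 10 is £36 ≤ P, so revenue covers variable cost.
Profit = P·x − TC = 216·10 − 902 = £1258.

Produce at x = 10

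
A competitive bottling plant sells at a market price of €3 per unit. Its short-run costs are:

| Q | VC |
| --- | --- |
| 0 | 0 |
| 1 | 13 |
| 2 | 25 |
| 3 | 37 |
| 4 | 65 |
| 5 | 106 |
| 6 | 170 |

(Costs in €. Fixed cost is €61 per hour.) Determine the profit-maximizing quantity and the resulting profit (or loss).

Compute π = P·Q − TC at each output: Q=0: -61; Q=1: -71; Q=2: -80; Q=3: -89; Q=4: -114; Q=5: -152; Q=6: -213.
Profit is highest at Q = 0. Equivalently, the lowest AVC in the table is 37/3 ≈ €12.33 at Q = 3, and P = €3 falls below it — price never covers variable cost, so the firm shuts down and loses only its fixed cost.

Q = 0 (shut down); profit = -€61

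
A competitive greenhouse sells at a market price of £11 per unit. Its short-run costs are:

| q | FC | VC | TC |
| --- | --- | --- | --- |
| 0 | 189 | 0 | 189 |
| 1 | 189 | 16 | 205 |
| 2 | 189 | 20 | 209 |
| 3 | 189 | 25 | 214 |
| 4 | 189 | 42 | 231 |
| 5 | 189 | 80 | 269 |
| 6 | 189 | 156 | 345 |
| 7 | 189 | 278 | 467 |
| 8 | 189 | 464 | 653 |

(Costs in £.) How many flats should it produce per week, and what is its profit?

q = 3; profit = -£181

Tabulate TR − TC: q=0: -189; q=1: -194; q=2: -187; q=3: -181; q=4: -187; q=5: -214; q=6: -279; q=7: -390; q=8: -565.
Profit is maximized at q = 3. AVC there is 25/3 = £8.33 ≤ P, so producing beats shutting down (which would give -£189).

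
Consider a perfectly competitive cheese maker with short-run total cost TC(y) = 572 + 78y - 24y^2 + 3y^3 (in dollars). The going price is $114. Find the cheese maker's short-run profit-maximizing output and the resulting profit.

AVC = 78 - 24y + 3y^2 has its minimum $30 at y = 4; price $114 clears that bar, so the firm operates.
MC = 78 - 48y + 9y^2. Setting P = MC and taking the root on the rising branch gives y* = 6.
TR = 114·6 = 684. TC = 572 + 252 = 824. Profit = 684 − 824 = -$140.
That loss of $140 beats the $572 the firm would lose by shutting down; producing recovers $432 of fixed cost.

Profit = -$140 at y = 6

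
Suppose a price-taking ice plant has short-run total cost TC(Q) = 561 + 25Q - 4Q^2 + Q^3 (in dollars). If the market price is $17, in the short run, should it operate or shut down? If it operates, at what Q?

Shut down

Strip out fixed cost: VC = 25Q - 4Q^2 + Q^3. Then AVC = 25 - 4Q + Q^2 and MC = 25 - 8Q + 3Q^2.
AVC is minimized where dAVC/dQ = -4 + 2Q = 0, at Q = 2; min AVC = 25 - 4·2 + 2^2 = $21.
With P < min AVC ($17 < $21), every unit sold adds to the loss.
The firm minimizes its loss by shutting down and losing only its fixed cost of $561.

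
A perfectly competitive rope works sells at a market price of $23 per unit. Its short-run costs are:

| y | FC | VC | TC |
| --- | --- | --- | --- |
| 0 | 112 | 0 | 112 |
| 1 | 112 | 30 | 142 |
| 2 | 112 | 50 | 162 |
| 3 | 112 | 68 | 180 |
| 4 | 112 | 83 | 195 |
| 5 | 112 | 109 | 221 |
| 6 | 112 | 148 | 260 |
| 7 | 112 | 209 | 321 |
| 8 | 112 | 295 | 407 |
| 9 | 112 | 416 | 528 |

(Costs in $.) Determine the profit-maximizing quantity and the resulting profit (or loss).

Profit at each row (π = 23y − TC): y=0: -112; y=1: -119; y=2: -116; y=3: -111; y=4: -103; y=5: -106; y=6: -122; y=7: -160; y=8: -223; y=9: -321.
Profit is maximized at y = 4. AVC there is 83/4 = $20.75 ≤ P, so producing beats shutting down (which would give -$112).

y = 4; profit = -$103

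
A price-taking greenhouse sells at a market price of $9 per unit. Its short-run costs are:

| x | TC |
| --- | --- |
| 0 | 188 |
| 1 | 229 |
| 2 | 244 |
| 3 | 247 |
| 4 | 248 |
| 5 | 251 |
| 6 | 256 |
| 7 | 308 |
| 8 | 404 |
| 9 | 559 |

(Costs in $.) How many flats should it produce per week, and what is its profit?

x = 0 (shut down); profit = -$188

Profit at each row (π = 9x − TC): x=0: -188; x=1: -220; x=2: -226; x=3: -220; x=4: -212; x=5: -206; x=6: -202; x=7: -245; x=8: -332; x=9: -478.
Profit is highest at x = 0. Equivalently, the lowest AVC in the table is 68/6 ≈ $11.33 at x = 6, and P = $9 falls below it — price never covers variable cost, so the firm shuts down and loses only its fixed cost.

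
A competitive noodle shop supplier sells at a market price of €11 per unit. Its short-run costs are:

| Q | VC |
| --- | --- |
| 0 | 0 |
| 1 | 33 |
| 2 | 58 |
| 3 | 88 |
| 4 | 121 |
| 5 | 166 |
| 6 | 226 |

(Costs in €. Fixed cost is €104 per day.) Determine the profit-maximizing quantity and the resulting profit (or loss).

Tabulate TR − TC: Q=0: -104; Q=1: -126; Q=2: -140; Q=3: -159; Q=4: -181; Q=5: -215; Q=6: -264.
Profit is highest at Q = 0. Equivalently, the lowest AVC in the table is 58/2 ≈ €29 at Q = 2, and P = €11 falls below it — price never covers variable cost, so the firm shuts down and loses only its fixed cost.

Q = 0 (shut down); profit = -€104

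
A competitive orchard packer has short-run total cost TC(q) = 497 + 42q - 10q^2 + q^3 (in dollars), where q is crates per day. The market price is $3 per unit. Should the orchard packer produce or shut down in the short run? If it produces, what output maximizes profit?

Shut down

From TC, MC = TC'(q) = 42 - 20q + 3q^2 and AVC = VC/q = 42 - 10q + q^2.
AVC hits its minimum where MC = AVC, at q = 5, giving min AVC = 42 - 10·5 + 5^2 = $17.
Since P = $3 < min AVC = $17, price fails to cover variable cost at any output.
The firm minimizes its loss by shutting down and losing only its fixed cost of $497.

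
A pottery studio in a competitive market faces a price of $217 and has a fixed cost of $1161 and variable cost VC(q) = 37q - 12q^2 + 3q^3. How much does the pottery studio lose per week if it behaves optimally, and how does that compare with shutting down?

Profit = -$297 at q = 6

AVC = 37 - 12q + 3q^2; min AVC = $25 at q = 2. Since P = $217 ≥ min AVC, the firm produces.
MC = 37 - 24q + 9q^2. Setting P = MC and taking the root on the rising branch gives q* = 6.
TR = 217·6 = 1302. TC = 1161 + 438 = 1599. Profit = 1302 − 1599 = -$297.
That loss of $297 beats the $1161 the firm would lose by shutting down; producing recovers $864 of fixed cost.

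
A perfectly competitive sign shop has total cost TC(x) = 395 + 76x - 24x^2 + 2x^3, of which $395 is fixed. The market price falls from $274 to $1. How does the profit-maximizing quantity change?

AVC = 76 - 24x + 2x^2, minimized at x = 6 where min AVC = $4. MC = 76 - 48x + 6x^2.
At P = $274 ≥ min AVC, set P = MC on the rising branch: x = 11.
At P = $1 < min AVC = $4, price no longer covers variable cost at any output, so the firm shuts down: x = 0.

Output falls from 11 to 0 (the firm shuts down)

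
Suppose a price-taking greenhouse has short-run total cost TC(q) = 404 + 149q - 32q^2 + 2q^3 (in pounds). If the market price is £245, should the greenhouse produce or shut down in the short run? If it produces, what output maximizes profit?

From TC, MC = TC'(q) = 149 - 64q + 6q^2 and AVC = VC/q = 149 - 32q + 2q^2.
AVC is minimized where dAVC/dq = -32 + 4q = 0, at q = 8; min AVC = 149 - 32·8 + 2·8^2 = £21.
P = £245 exceeds min AVC = £21, so the firm stays open.
Set P = MC: 245 = 149 - 64q + 6q^2 → -96 - 64q + 6q^2 = 0. The roots are q = -4/3 and q = 12; the profit-maximizing output is on the rising part of MC, so q* = 12.
Check: AVC at q = 12 is £53 ≤ P, so revenue covers variable cost.
Profit = P·q − TC = 245·12 − 1040 = £1900.

Produce at q = 12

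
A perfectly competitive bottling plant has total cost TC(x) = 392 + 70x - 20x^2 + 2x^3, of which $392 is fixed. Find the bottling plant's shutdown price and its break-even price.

Shutdown price = $20; break-even price = $84

Shutdown price = min AVC. AVC = 70 - 20x + 2x^2, with vertex at x = 5 and minimum $20.
ATC = 392/x + 70 - 20x + 2x^2. Setting dATC/dx = −392/x^2 − 20 + 4x = 0 gives x = 7 (since 4·7^3 − 20·7^2 = 392).
min ATC = 392/7 + 70 − 20·7 + 2·7^2 = $84. That is the break-even price.
Between these two prices the firm operates at a loss; above $84 it earns a profit.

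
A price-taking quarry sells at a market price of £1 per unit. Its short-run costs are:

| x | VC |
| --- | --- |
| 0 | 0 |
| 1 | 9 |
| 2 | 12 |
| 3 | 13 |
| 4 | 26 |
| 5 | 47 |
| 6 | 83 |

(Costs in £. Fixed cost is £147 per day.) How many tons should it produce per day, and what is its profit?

Tabulate TR − TC: x=0: -147; x=1: -155; x=2: -157; x=3: -157; x=4: -169; x=5: -189; x=6: -224.
Profit is highest at x = 0. Equivalently, the lowest AVC in the table is 13/3 ≈ £4.33 at x = 3, and P = £1 falls below it — price never covers variable cost, so the firm shuts down and loses only its fixed cost.

x = 0 (shut down); profit = -£147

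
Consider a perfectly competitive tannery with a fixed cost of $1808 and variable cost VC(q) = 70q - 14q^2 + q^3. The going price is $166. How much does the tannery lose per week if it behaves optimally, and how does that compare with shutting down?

AVC = 70 - 14q + q^2 has its minimum $21 at q = 7; price $166 clears that bar, so the firm operates.
With MC = 70 - 28q + 3q^2, P = MC on the upward-sloping part at q* = 12.
TR = 166·12 = 1992. TC = 1808 + 552 = 2360. Profit = 1992 − 2360 = -$368.
By producing, the firm covers all variable cost plus $1440 of fixed cost; shutting down would lose the full $1808.

Profit = -$368 at q = 12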